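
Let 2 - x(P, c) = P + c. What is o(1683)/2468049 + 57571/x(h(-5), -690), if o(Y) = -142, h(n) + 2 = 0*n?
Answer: 142087950431/1712826006 ≈ 82.955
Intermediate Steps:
h(n) = -2 (h(n) = -2 + 0*n = -2 + 0 = -2)
x(P, c) = 2 - P - c (x(P, c) = 2 - (P + c) = 2 + (-P - c) = 2 - P - c)
o(1683)/2468049 + 57571/x(h(-5), -690) = -142/2468049 + 57571/(2 - 1*(-2) - 1*(-690)) = -142*1/2468049 + 57571/(2 + 2 + 690) = -142/2468049 + 57571/694 = 142087950431/1712826006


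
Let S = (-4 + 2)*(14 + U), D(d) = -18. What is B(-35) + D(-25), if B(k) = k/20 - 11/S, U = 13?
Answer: -2111/108 ≈ -19.546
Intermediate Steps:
S = -54 (S = (-4 + 2)*(14 + 13) = -2*27 = -54)
B(k) = 11/54 + k/20 (B(k) = k/20 - 11/(-54) = k*(1/20) - 11*(-1/54) = k/20 + 11/54 = 11/54 + k/20)
B(-35) + D(-25) = (11/54 + (1/20)*(-35)) - 18 = (11/54 - 7/4) - 18 = -167/108 - 18 = -2111/108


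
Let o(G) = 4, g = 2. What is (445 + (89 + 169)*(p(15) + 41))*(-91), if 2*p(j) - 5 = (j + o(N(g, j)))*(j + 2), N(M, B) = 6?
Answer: -4853485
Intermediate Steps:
p(j) = 5/2 + (2 + j)*(4 + j)/2 (p(j) = 5/2 + ((j + 4)*(j + 2))/2 = 5/2 + ((4 + j)*(2 + j))/2 = 5/2 + ((2 + j)*(4 + j))/2 = 5/2 + (2 + j)*(4 + j)/2)
(445 + (89 + 169)*(p(15) + 41))*(-91) = (445 + (89 + 169)*((13/2 + (½)*15² + 3*15) + 41))*(-91) = (445 + 258*((13/2 + (½)*225 + 45) + 41))*(-91) = (445 + 258*((13/2 + 225/2 + 45) + 41))*(-91) = (445 + 258*(164 + 41))*(-91) = (445 + 258*205)*(-91) = (445 + 52890)*(-91) = 53335*(-91) = -4853485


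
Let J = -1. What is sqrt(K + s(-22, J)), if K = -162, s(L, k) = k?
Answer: I*sqrt(163) ≈ 12.767*I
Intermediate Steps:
sqrt(K + s(-22, J)) = sqrt(-162 - 1) = sqrt(-163) = I*sqrt(163)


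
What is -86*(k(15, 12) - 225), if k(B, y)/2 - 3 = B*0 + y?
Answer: 16770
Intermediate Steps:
k(B, y) = 6 + 2*y (k(B, y) = 6 + 2*(B*0 + y) = 6 + 2*(0 + y) = 6 + 2*y)
-86*(k(15, 12) - 225) = -86*((6 + 2*12) - 225) = -86*((6 + 24) - 225) = -86*(30 - 225) = -86*(-195) = 16770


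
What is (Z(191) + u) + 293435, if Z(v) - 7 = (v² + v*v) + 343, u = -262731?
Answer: 104016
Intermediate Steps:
Z(v) = 350 + 2*v² (Z(v) = 7 + ((v² + v*v) + 343) = 7 + ((v² + v²) + 343) = 7 + (2*v² + 343) = 7 + (343 + 2*v²) = 350 + 2*v²)
(Z(191) + u) + 293435 = ((350 + 2*191²) - 262731) + 293435 = ((350 + 2*36481) - 262731) + 293435 = ((350 + 72962) - 262731) + 293435 = (73312 - 262731) + 293435 = -189419 + 293435 = 104016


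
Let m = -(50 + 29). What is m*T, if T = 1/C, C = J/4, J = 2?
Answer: -158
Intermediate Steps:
C = ½ (C = 2/4 = 2*(¼) = ½ ≈ 0.50000)
m = -79 (m = -1*79 = -79)
T = 2 (T = 1/(½) = 2)
m*T = -79*2 = -158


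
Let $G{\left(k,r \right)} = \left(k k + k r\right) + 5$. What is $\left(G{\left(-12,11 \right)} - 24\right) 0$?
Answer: $0$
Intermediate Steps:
$G{\left(k,r \right)} = 5 + k^{2} + k r$ ($G{\left(k,r \right)} = \left(k^{2} + k r\right) + 5 = 5 + k^{2} + k r$)
$\left(G{\left(-12,11 \right)} - 24\right) 0 = \left(\left(5 + \left(-12\right)^{2} - 132\right) - 24\right) 0 = \left(\left(5 + 144 - 132\right) - 24\right) 0 = \left(17 - 24\right) 0 = \left(-7\right) 0 = 0$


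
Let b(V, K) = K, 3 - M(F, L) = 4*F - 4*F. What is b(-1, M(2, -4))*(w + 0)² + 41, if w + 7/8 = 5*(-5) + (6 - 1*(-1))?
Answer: 71027/64 ≈ 1109.8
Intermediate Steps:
M(F, L) = 3 (M(F, L) = 3 - (4*F - 4*F) = 3 - 1*0 = 3 + 0 = 3)
w = -151/8 (w = -7/8 + (5*(-5) + (6 - 1*(-1))) = -7/8 + (-25 + (6 + 1)) = -7/8 + (-25 + 7) = -7/8 - 18 = -151/8 ≈ -18.875)
b(-1, M(2, -4))*(w + 0)² + 41 = 3*(-151/8 + 0)² + 41 = 3*(-151/8)² + 41 = 3*(22801/64) + 41 = 68403/64 + 41 = 71027/64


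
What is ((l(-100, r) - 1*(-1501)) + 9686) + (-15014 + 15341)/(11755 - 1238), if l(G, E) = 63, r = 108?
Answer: 118316577/10517 ≈ 11250.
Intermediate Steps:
((l(-100, r) - 1*(-1501)) + 9686) + (-15014 + 15341)/(11755 - 1238) = ((63 - 1*(-1501)) + 9686) + (-15014 + 15341)/(11755 - 1238) = ((63 + 1501) + 9686) + 327/10517 = (1564 + 9686) + 327*(1/10517) = 11250 + 327/10517 = 118316577/10517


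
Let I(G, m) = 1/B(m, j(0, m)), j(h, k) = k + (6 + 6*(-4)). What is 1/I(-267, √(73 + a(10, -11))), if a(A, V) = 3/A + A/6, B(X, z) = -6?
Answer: -6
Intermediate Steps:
j(h, k) = -18 + k (j(h, k) = k + (6 - 24) = k - 18 = -18 + k)
a(A, V) = 3/A + A/6 (a(A, V) = 3/A + A*(⅙) = 3/A + A/6)
I(G, m) = -⅙ (I(G, m) = 1/(-6) = -⅙)
1/I(-267, √(73 + a(10, -11))) = 1/(-⅙) = -6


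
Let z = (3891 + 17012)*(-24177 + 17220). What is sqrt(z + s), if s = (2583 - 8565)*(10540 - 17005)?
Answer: 3*I*sqrt(11860949) ≈ 10332.0*I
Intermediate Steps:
s = 38673630 (s = -5982*(-6465) = 38673630)
z = -145422171 (z = 20903*(-6957) = -145422171)
sqrt(z + s) = sqrt(-145422171 + 38673630) = sqrt(-106748541) = 3*I*sqrt(11860949)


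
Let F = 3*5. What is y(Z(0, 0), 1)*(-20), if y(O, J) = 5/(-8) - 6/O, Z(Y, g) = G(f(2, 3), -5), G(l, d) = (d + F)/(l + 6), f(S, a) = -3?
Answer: 97/2 ≈ 48.500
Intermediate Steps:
F = 15
G(l, d) = (15 + d)/(6 + l) (G(l, d) = (d + 15)/(l + 6) = (15 + d)/(6 + l))
Z(Y, g) = 10/3 (Z(Y, g) = (15 - 5)/(6 - 3) = 10/3)
y(O, J) = -5/8 - 6/O (y(O, J) = 5*(-1/8) - 6/O = -5/8 - 6/O)
y(Z(0, 0), 1)*(-20) = (-5/8 - 6/10/3)*(-20) = (-5/8 - 6*3/10)*(-20) = (-5/8 - 9/5)*(-20) = -97/40*(-20) = 97/2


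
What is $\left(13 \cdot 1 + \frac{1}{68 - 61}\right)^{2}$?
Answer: $\frac{8464}{49} \approx 172.73$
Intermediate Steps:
$\left(13 \cdot 1 + \frac{1}{68 - 61}\right)^{2} = \left(13 + \frac{1}{7}\right)^{2} = \left(\frac{92}{7}\right)^{2} = \frac{8464}{49}$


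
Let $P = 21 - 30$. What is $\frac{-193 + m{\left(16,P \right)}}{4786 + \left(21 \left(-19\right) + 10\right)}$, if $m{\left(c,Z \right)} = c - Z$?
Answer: $- \frac{168}{4397} \approx -0.038208$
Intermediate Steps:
$P = -9$ ($P = 21 - 30 = -9$)
$\frac{-193 + m{\left(16,P \right)}}{4786 + \left(21 \left(-19\right) + 10\right)} = \frac{-193 + \left(16 - -9\right)}{4786 + \left(21 \left(-19\right) + 10\right)} = \frac{-193 + \left(16 + 9\right)}{4786 + \left(-399 + 10\right)} = \frac{-193 + 25}{4786 - 389} = - \frac{168}{4397}$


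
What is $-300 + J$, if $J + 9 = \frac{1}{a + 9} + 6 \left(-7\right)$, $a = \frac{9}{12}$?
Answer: $- \frac{13685}{39} \approx -350.9$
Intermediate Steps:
$a = \frac{3}{4}$ ($a = 9 \cdot \frac{1}{12} = \frac{3}{4} \approx 0.75$)
$J = - \frac{1985}{39}$ ($J = -9 + \left(\frac{1}{\frac{3}{4} + 9} + 6 \left(-7\right)\right) = -9 - \left(42 - \frac{1}{\frac{39}{4}}\right) = -9 + \left(\frac{4}{39} - 42\right) = -9 - \frac{1634}{39} = - \frac{1985}{39} \approx -50.897$)
$-300 + J = -300 - \frac{1985}{39} = - \frac{13685}{39}$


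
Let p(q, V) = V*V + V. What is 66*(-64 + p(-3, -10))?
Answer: 1716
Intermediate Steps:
p(q, V) = V + V² (p(q, V) = V² + V = V + V²)
66*(-64 + p(-3, -10)) = 66*(-64 - 10*(1 - 10)) = 66*(-64 - 10*(-9)) = 66*(-64 + 90) = 66*26 = 1716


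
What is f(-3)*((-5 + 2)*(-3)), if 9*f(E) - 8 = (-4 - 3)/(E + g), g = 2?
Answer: 15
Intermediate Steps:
f(E) = 8/9 - 7/(9*(2 + E)) (f(E) = 8/9 + ((-4 - 3)/(E + 2))/9 = 8/9 + (-7/(2 + E))/9 = 8/9 - 7/(9*(2 + E)))
f(-3)*((-5 + 2)*(-3)) = ((9 + 8*(-3))/(9*(2 - 3)))*((-5 + 2)*(-3)) = ((⅑)*(9 - 24)/(-1))*(-3*(-3)) = ((⅑)*(-1)*(-15))*9 = (5/3)*9 = 15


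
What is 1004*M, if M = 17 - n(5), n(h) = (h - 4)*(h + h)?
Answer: 7028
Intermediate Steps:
n(h) = 2*h*(-4 + h) (n(h) = (-4 + h)*(2*h) = 2*h*(-4 + h))
M = 7 (M = 17 - 2*5*(-4 + 5) = 17 - 2*5 = 17 - 1*10 = 17 - 10 = 7)
1004*M = 1004*7 = 7028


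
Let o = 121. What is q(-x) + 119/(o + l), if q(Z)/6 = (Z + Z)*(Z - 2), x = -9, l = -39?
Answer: 62111/82 ≈ 757.45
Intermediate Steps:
q(Z) = 12*Z*(-2 + Z) (q(Z) = 6*((Z + Z)*(Z - 2)) = 6*((2*Z)*(-2 + Z)) = 6*(2*Z*(-2 + Z)) = 12*Z*(-2 + Z))
q(-x) + 119/(o + l) = 12*(-1*(-9))*(-2 - 1*(-9)) + 119/(121 - 39) = 12*9*(-2 + 9) + 119/82 = 12*9*7 + 119*(1/82) = 756 + 119/82 = 62111/82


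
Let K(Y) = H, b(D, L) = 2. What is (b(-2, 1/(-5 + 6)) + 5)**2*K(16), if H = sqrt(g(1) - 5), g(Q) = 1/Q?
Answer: 98*I ≈ 98.0*I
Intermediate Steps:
g(Q) = 1/Q
H = 2*I (H = sqrt(1/1 - 5) = sqrt(1 - 5) = sqrt(-4) = 2*I ≈ 2.0*I)
K(Y) = 2*I
(b(-2, 1/(-5 + 6)) + 5)**2*K(16) = (2 + 5)**2*(2*I) = 7**2*(2*I) = 49*(2*I) = 98*I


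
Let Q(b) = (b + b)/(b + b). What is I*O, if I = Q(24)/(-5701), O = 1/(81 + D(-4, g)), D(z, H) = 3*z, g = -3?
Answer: -1/393369 ≈ -2.5421e-6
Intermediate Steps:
Q(b) = 1 (Q(b) = (2*b)/((2*b)) = (2*b)*(1/(2*b)) = 1)
O = 1/69 (O = 1/(81 + 3*(-4)) = 1/(81 - 12) = 1/69 ≈ 0.014493)
I = -1/5701 (I = 1/(-5701) = 1*(-1/5701) = -1/5701 ≈ -0.00017541)
I*O = -1/5701*1/69 = -1/393369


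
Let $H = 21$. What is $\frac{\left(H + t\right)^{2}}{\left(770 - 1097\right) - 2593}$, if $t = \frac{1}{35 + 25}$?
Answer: $- \frac{1590121}{10512000} \approx -0.15127$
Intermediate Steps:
$t = \frac{1}{60} \approx 0.016667$
$\frac{\left(H + t\right)^{2}}{\left(770 - 1097\right) - 2593} = \frac{\left(21 + \frac{1}{60}\right)^{2}}{\left(770 - 1097\right) - 2593} = \frac{\left(\frac{1261}{60}\right)^{2}}{-327 - 2593} = \frac{1590121}{3600 \left(-2920\right)} = \frac{1590121}{3600} \left(- \frac{1}{2920}\right) = - \frac{1590121}{10512000}$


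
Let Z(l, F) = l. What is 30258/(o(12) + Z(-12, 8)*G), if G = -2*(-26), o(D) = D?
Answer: -1681/34 ≈ -49.441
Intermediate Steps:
G = 52
30258/(o(12) + Z(-12, 8)*G) = 30258/(12 - 12*52) = 30258/(12 - 624) = 30258/(-612) = 30258*(-1/612) = -1681/34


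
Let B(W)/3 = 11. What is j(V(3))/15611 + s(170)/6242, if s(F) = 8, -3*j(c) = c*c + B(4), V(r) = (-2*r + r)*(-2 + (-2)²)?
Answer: -9339/48721931 ≈ -0.00019168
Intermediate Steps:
V(r) = -2*r (V(r) = (-r)*(-2 + 4) = -r*2 = -2*r)
B(W) = 33 (B(W) = 3*11 = 33)
j(c) = -11 - c²/3 (j(c) = -(c*c + 33)/3 = -(c² + 33)/3 = -(33 + c²)/3 = -11 - c²/3)
j(V(3))/15611 + s(170)/6242 = (-11 - (-2*3)²/3)/15611 + 8/6242 = (-11 - ⅓*(-6)²)*(1/15611) + 8*(1/6242) = (-11 - ⅓*36)*(1/15611) + 4/3121 = (-11 - 12)*(1/15611) + 4/3121 = -23*1/15611 + 4/3121 = -23/15611 + 4/3121 = -9339/48721931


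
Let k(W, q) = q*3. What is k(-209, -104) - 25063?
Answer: -25375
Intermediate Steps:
k(W, q) = 3*q
k(-209, -104) - 25063 = 3*(-104) - 25063 = -312 - 25063 = -25375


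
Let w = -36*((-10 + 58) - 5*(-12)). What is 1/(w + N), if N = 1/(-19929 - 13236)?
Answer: -33165/128945521 ≈ -0.00025720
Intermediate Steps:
N = -1/33165 (N = 1/(-33165) = -1/33165 ≈ -3.0152e-5)
w = -3888 (w = -36*(48 + 60) = -36*108 = -3888)
1/(w + N) = 1/(-3888 - 1/33165) = 1/(-128945521/33165) = -33165/128945521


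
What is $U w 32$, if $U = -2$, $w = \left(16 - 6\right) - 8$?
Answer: $-128$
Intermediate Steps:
$w = 2$ ($w = 10 - 8 = 2$)
$U w 32 = \left(-2\right) 2 \cdot 32 = \left(-4\right) 32 = -128$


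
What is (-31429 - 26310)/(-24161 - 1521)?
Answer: 57739/25682 ≈ 2.2482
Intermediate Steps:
(-31429 - 26310)/(-24161 - 1521) = -57739/(-25682) = -57739*(-1/25682) = 57739/25682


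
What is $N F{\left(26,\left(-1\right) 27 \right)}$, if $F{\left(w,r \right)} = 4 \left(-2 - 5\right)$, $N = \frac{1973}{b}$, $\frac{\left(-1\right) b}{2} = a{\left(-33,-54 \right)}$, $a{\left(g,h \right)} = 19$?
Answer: $\frac{27622}{19} \approx 1453.8$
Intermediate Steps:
$b = -38$ ($b = \left(-2\right) 19 = -38$)
$N = - \frac{1973}{38}$ ($N = \frac{1973}{-38} = 1973 \left(- \frac{1}{38}\right) = - \frac{1973}{38} \approx -51.921$)
$F{\left(w,r \right)} = -28$ ($F{\left(w,r \right)} = 4 \left(-7\right) = -28$)
$N F{\left(26,\left(-1\right) 27 \right)} = \left(- \frac{1973}{38}\right) \left(-28\right) = \frac{27622}{19}$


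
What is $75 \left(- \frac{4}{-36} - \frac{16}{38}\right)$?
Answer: $- \frac{1325}{57} \approx -23.246$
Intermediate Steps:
$75 \left(- \frac{4}{-36} - \frac{16}{38}\right) = 75 \left(\left(-4\right) \left(- \frac{1}{36}\right) - \frac{8}{19}\right) = 75 \left(\frac{1}{9} - \frac{8}{19}\right) = 75 \left(- \frac{53}{171}\right) = - \frac{1325}{57}$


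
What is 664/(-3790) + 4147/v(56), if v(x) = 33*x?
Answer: 658639/318360 ≈ 2.0688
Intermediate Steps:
664/(-3790) + 4147/v(56) = 664/(-3790) + 4147/((33*56)) = 664*(-1/3790) + 4147/1848 = -332/1895 + 4147*(1/1848) = -332/1895 + 377/168 = 658639/318360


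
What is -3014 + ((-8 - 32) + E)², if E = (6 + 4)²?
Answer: 586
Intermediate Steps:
E = 100 (E = 10² = 100)
-3014 + ((-8 - 32) + E)² = -3014 + ((-8 - 32) + 100)² = -3014 + (-40 + 100)² = -3014 + 60² = -3014 + 3600 = 586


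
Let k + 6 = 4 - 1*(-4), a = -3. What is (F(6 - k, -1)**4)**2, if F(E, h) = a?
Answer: 6561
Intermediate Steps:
k = 2 (k = -6 + (4 - 1*(-4)) = -6 + (4 + 4) = -6 + 8 = 2)
F(E, h) = -3
(F(6 - k, -1)**4)**2 = ((-3)**4)**2 = 81**2 = 6561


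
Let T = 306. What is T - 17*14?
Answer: 68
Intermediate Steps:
T - 17*14 = 306 - 17*14 = 306 - 238 = 68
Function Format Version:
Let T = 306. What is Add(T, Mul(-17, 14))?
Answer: 68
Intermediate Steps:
Add(T, Mul(-17, 14)) = Add(306, Mul(-17, 14)) = Add(306, -238) = 68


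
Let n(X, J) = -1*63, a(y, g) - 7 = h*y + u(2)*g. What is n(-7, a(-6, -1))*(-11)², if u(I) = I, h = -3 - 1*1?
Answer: -7623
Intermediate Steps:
h = -4 (h = -3 - 1 = -4)
a(y, g) = 7 - 4*y + 2*g (a(y, g) = 7 + (-4*y + 2*g) = 7 - 4*y + 2*g)
n(X, J) = -63
n(-7, a(-6, -1))*(-11)² = -63*(-11)² = -63*121 = -7623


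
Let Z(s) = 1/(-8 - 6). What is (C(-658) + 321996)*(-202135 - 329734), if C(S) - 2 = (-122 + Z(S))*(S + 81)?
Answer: -2922122857485/14 ≈ -2.0872e+11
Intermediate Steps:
Z(s) = -1/14 (Z(s) = 1/(-14) = -1/14)
C(S) = -138401/14 - 1709*S/14 (C(S) = 2 + (-122 - 1/14)*(S + 81) = 2 - 1709*(81 + S)/14 = 2 + (-138429/14 - 1709*S/14) = -138401/14 - 1709*S/14)
(C(-658) + 321996)*(-202135 - 329734) = ((-138401/14 - 1709/14*(-658)) + 321996)*(-202135 - 329734) = ((-138401/14 + 80323) + 321996)*(-531869) = (986121/14 + 321996)*(-531869) = (5494065/14)*(-531869) = -2922122857485/14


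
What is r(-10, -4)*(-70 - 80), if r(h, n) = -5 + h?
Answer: 2250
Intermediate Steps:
r(-10, -4)*(-70 - 80) = (-5 - 10)*(-70 - 80) = -15*(-150) = 2250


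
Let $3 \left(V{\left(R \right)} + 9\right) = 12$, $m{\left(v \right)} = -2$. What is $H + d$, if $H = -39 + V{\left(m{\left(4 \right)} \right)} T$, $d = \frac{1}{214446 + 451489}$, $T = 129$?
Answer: $- \frac{455499539}{665935} \approx -684.0$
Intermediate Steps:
$d = \frac{1}{665935} \approx 1.5016 \cdot 10^{-6}$
$V{\left(R \right)} = -5$ ($V{\left(R \right)} = -9 + \frac{1}{3} \cdot 12 = -9 + 4 = -5$)
$H = -684$ ($H = -39 - 645 = -684$)
$H + d = -684 + \frac{1}{665935} = - \frac{455499539}{665935}$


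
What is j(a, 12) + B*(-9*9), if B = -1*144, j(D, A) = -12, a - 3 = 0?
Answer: 11652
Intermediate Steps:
a = 3 (a = 3 + 0 = 3)
B = -144
j(a, 12) + B*(-9*9) = -12 - (-1296)*9 = -12 - 144*(-81) = -12 + 11664 = 11652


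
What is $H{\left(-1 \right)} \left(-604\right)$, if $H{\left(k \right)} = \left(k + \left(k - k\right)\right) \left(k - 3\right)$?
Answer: $-2416$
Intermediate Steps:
$H{\left(k \right)} = k \left(-3 + k\right)$ ($H{\left(k \right)} = \left(k + 0\right) \left(-3 + k\right) = k \left(-3 + k\right)$)
$H{\left(-1 \right)} \left(-604\right) = - (-3 - 1) \left(-604\right) = \left(-1\right) \left(-4\right) \left(-604\right) = 4 \left(-604\right) = -2416$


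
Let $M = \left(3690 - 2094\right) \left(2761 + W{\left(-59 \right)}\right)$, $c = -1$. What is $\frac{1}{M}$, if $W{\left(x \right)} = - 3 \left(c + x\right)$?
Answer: $\frac{1}{4693836} \approx 2.1305 \cdot 10^{-7}$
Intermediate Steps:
$W{\left(x \right)} = 3 - 3 x$ ($W{\left(x \right)} = - 3 \left(-1 + x\right) = 3 - 3 x$)
$M = 4693836$ ($M = \left(3690 - 2094\right) \left(2761 + \left(3 - -177\right)\right) = 1596 \left(2761 + \left(3 + 177\right)\right) = 1596 \left(2761 + 180\right) = 1596 \cdot 2941 = 4693836$)
$\frac{1}{M} = \frac{1}{4693836}$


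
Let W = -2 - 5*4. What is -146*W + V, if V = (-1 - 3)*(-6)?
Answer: 3236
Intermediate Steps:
V = 24 (V = -4*(-6) = 24)
W = -22 (W = -2 - 20 = -22)
-146*W + V = -146*(-22) + 24 = 3212 + 24 = 3236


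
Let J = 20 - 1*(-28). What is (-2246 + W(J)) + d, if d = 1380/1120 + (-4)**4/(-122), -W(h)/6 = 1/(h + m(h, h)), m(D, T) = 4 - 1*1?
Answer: -130486847/58072 ≈ -2247.0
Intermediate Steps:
m(D, T) = 3 (m(D, T) = 4 - 1 = 3)
J = 48 (J = 20 + 28 = 48)
W(h) = -6/(3 + h) (W(h) = -6/(h + 3) = -6/(3 + h))
d = -2959/3416 (d = 1380*(1/1120) + 256*(-1/122) = 69/56 - 128/61 = -2959/3416 ≈ -0.86622)
(-2246 + W(J)) + d = (-2246 - 6/(3 + 48)) - 2959/3416 = (-2246 - 6/51) - 2959/3416 = (-2246 - 6*1/51) - 2959/3416 = (-2246 - 2/17) - 2959/3416 = -38184/17 - 2959/3416 = -130486847/58072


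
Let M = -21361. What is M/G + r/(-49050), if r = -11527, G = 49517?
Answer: -476974591/2428808850 ≈ -0.19638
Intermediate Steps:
M/G + r/(-49050) = -21361/49517 - 11527/(-49050) = -21361*1/49517 - 11527*(-1/49050) = -21361/49517 + 11527/49050 = -476974591/2428808850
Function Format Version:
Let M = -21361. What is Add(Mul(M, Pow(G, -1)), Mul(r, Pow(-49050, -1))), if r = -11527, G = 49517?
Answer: Rational(-476974591, 2428808850) ≈ -0.19638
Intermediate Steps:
Add(Mul(M, Pow(G, -1)), Mul(r, Pow(-49050, -1))) = Add(Mul(-21361, Pow(49517, -1)), Mul(-11527, Pow(-49050, -1))) = Add(Mul(-21361, Rational(1, 49517)), Mul(-11527, Rational(-1, 49050))) = Add(Rational(-21361, 49517), Rational(11527, 49050)) = Rational(-476974591, 2428808850)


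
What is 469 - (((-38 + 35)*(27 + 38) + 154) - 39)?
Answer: 549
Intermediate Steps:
469 - (((-38 + 35)*(27 + 38) + 154) - 39) = 469 - ((-3*65 + 154) - 39) = 469 - ((-195 + 154) - 39) = 469 - (-41 - 39) = 469 - 1*(-80) = 469 + 80 = 549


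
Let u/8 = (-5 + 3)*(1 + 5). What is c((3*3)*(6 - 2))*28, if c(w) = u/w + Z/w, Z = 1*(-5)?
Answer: -707/9 ≈ -78.556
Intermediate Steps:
Z = -5
u = -96 (u = 8*((-5 + 3)*(1 + 5)) = 8*(-2*6) = 8*(-12) = -96)
c(w) = -101/w (c(w) = -96/w - 5/w = -101/w)
c((3*3)*(6 - 2))*28 = -101*1/(9*(6 - 2))*28 = -101/(9*4)*28 = -101/36*28 = -707/9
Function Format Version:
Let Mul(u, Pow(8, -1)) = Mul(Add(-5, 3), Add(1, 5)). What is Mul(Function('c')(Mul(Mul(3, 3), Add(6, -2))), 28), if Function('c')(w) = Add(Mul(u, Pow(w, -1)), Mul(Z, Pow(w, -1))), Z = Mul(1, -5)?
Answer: Rational(-707, 9) ≈ -78.556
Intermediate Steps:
Z = -5
u = -96 (u = Mul(8, Mul(Add(-5, 3), Add(1, 5))) = Mul(8, Mul(-2, 6)) = Mul(8, -12) = -96)
Function('c')(w) = Mul(-101, Pow(w, -1)) (Function('c')(w) = Add(Mul(-96, Pow(w, -1)), Mul(-5, Pow(w, -1))) = Mul(-101, Pow(w, -1)))
Mul(Function('c')(Mul(Mul(3, 3), Add(6, -2))), 28) = Mul(Mul(-101, Pow(Mul(Mul(3, 3), Add(6, -2)), -1)), 28) = Mul(Mul(-101, Pow(Mul(9, 4), -1)), 28) = Mul(Mul(-101, Pow(36, -1)), 28) = Mul(Mul(-101, Rational(1, 36)), 28) = Mul(Rational(-101, 36), 28) = Rational(-707, 9)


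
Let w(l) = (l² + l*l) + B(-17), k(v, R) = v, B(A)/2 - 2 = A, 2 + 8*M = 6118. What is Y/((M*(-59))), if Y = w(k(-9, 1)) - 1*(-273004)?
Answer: -546272/90211 ≈ -6.0555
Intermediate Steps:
M = 1529/2 (M = -¼ + (⅛)*6118 = -¼ + 3059/4 = 1529/2 ≈ 764.50)
B(A) = 4 + 2*A
w(l) = -30 + 2*l² (w(l) = (l² + l*l) + (4 + 2*(-17)) = (l² + l²) + (4 - 34) = 2*l² - 30 = -30 + 2*l²)
Y = 273136 (Y = (-30 + 2*(-9)²) - 1*(-273004) = (-30 + 2*81) + 273004 = (-30 + 162) + 273004 = 132 + 273004 = 273136)
Y/((M*(-59))) = 273136/(((1529/2)*(-59))) = 273136/(-90211/2) = 273136*(-2/90211) = -546272/90211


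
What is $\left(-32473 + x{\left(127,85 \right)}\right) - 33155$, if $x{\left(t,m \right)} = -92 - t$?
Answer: $-65847$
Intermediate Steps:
$\left(-32473 + x{\left(127,85 \right)}\right) - 33155 = \left(-32473 - 219\right) - 33155 = -32692 - 33155 = -65847$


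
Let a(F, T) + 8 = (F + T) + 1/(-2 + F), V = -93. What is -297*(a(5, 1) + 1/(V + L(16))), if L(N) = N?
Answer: 3492/7 ≈ 498.86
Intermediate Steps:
a(F, T) = -8 + F + T + 1/(-2 + F) (a(F, T) = -8 + ((F + T) + 1/(-2 + F)) = -8 + (F + T + 1/(-2 + F)) = -8 + F + T + 1/(-2 + F))
-297*(a(5, 1) + 1/(V + L(16))) = -297*((17 + 5² - 10*5 - 2*1 + 5*1)/(-2 + 5) + 1/(-93 + 16)) = -297*((17 + 25 - 50 - 2 + 5)/3 + 1/(-77)) = -297*((⅓)*(-5) - 1/77) = -297*(-5/3 - 1/77) = -297*(-388/231) = 3492/7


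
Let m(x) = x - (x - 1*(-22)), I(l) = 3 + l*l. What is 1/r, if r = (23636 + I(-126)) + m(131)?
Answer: 1/39493 ≈ 2.5321e-5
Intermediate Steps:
I(l) = 3 + l²
m(x) = -22 (m(x) = x - (x + 22) = x - (22 + x) = x + (-22 - x) = -22)
r = 39493 (r = (23636 + (3 + (-126)²)) - 22 = (23636 + (3 + 15876)) - 22 = (23636 + 15879) - 22 = 39515 - 22 = 39493)
1/r = 1/39493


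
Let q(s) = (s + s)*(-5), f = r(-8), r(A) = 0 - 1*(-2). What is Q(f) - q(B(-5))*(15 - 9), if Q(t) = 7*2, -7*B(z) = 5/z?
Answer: 158/7 ≈ 22.571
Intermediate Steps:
r(A) = 2 (r(A) = 0 + 2 = 2)
f = 2
B(z) = -5/(7*z)
Q(t) = 14
q(s) = -10*s (q(s) = (2*s)*(-5) = -10*s)
Q(f) - q(B(-5))*(15 - 9) = 14 - (-(-50)/(7*(-5)))*(15 - 9) = 14 - (-(-50)*(-1)/(7*5))*6 = 14 - (-10*⅐)*6 = 14 - (-10)*6/7 = 14 - 1*(-60/7) = 14 + 60/7 = 158/7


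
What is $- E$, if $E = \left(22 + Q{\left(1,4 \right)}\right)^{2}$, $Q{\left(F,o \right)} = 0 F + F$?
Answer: $-529$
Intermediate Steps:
$Q{\left(F,o \right)} = F$ ($Q{\left(F,o \right)} = 0 + F = F$)
$E = 529$ ($E = \left(22 + 1\right)^{2} = 23^{2} = 529$)
$- E = \left(-1\right) 529 = -529$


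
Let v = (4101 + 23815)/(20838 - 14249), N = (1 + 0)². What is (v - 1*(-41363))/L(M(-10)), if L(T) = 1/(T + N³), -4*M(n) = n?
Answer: 1907981061/13178 ≈ 1.4479e+5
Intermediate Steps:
M(n) = -n/4
N = 1 (N = 1² = 1)
v = 27916/6589 ≈ 4.2368
L(T) = 1/(1 + T) (L(T) = 1/(T + 1³) = 1/(T + 1) = 1/(1 + T))
(v - 1*(-41363))/L(M(-10)) = (27916/6589 - 1*(-41363))/(1/(1 - ¼*(-10))) = (27916/6589 + 41363)/(1/(1 + 5/2)) = 272568723/(6589*(1/(7/2))) = 272568723/(6589*(2/7)) = (272568723/6589)*(7/2) = 1907981061/13178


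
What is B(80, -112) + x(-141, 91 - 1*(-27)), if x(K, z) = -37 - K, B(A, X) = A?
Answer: 184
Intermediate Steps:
B(80, -112) + x(-141, 91 - 1*(-27)) = 80 + (-37 - 1*(-141)) = 80 + (-37 + 141) = 80 + 104 = 184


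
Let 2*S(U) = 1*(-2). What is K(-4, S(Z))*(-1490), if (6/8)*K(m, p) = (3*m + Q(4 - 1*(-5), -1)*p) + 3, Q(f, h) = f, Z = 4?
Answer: 35760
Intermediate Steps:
S(U) = -1 (S(U) = (1*(-2))/2 = (1/2)*(-2) = -1)
K(m, p) = 4 + 4*m + 12*p (K(m, p) = 4*((3*m + (4 - 1*(-5))*p) + 3)/3 = 4*((3*m + (4 + 5)*p) + 3)/3 = 4*((3*m + 9*p) + 3)/3 = 4*(3 + 3*m + 9*p)/3 = 4 + 4*m + 12*p)
K(-4, S(Z))*(-1490) = (4 + 4*(-4) + 12*(-1))*(-1490) = (4 - 16 - 12)*(-1490) = -24*(-1490) = 35760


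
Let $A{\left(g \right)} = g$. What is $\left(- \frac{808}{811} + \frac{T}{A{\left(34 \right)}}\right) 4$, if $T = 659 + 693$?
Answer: $\frac{2138000}{13787} \approx 155.07$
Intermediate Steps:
$T = 1352$
$\left(- \frac{808}{811} + \frac{T}{A{\left(34 \right)}}\right) 4 = \left(- \frac{808}{811} + \frac{1352}{34}\right) 4 = \left(\left(-808\right) \frac{1}{811} + 1352 \cdot \frac{1}{34}\right) 4 = \left(- \frac{808}{811} + \frac{676}{17}\right) 4 = \frac{534500}{13787} \cdot 4 = \frac{2138000}{13787}$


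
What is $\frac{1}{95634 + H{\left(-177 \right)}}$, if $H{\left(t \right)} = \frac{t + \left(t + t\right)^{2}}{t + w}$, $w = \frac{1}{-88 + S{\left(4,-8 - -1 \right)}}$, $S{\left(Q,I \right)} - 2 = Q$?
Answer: $\frac{14515}{1377866112} \approx 1.0534 \cdot 10^{-5}$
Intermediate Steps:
$S{\left(Q,I \right)} = 2 + Q$
$w = - \frac{1}{82}$ ($w = \frac{1}{-88 + \left(2 + 4\right)} = \frac{1}{-88 + 6} = \frac{1}{-82} = - \frac{1}{82} \approx -0.012195$)
$H{\left(t \right)} = \frac{t + 4 t^{2}}{- \frac{1}{82} + t}$ ($H{\left(t \right)} = \frac{t + \left(t + t\right)^{2}}{t - \frac{1}{82}} = \frac{t + \left(2 t\right)^{2}}{- \frac{1}{82} + t} = \frac{t + 4 t^{2}}{- \frac{1}{82} + t}$)
$\frac{1}{95634 + H{\left(-177 \right)}} = \frac{1}{95634 + 82 \left(-177\right) \frac{1}{-1 + 82 \left(-177\right)} \left(1 + 4 \left(-177\right)\right)} = \frac{1}{95634 + 82 \left(-177\right) \frac{1}{-1 - 14514} \left(1 - 708\right)} = \frac{1}{95634 + 82 \left(-177\right) \frac{1}{-14515} \left(-707\right)} = \frac{1}{95634 + 82 \left(-177\right) \left(- \frac{1}{14515}\right) \left(-707\right)} = \frac{1}{95634 - \frac{10261398}{14515}} = \frac{1}{\frac{1377866112}{14515}} = \frac{14515}{1377866112}$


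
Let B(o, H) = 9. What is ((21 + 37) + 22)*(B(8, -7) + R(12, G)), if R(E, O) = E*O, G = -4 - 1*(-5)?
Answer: 1680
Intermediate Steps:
G = 1 (G = -4 + 5 = 1)
((21 + 37) + 22)*(B(8, -7) + R(12, G)) = ((21 + 37) + 22)*(9 + 12*1) = (58 + 22)*(9 + 12) = 80*21 = 1680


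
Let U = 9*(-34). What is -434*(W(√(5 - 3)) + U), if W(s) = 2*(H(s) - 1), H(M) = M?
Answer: 133672 - 868*√2 ≈ 1.3244e+5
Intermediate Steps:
U = -306
W(s) = -2 + 2*s (W(s) = 2*(s - 1) = 2*(-1 + s) = -2 + 2*s)
-434*(W(√(5 - 3)) + U) = -434*((-2 + 2*√(5 - 3)) - 306) = -434*((-2 + 2*√2) - 306) = -434*(-308 + 2*√2) = 133672 - 868*√2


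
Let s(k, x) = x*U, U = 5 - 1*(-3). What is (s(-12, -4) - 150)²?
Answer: 33124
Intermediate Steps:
U = 8 (U = 5 + 3 = 8)
s(k, x) = 8*x (s(k, x) = x*8 = 8*x)
(s(-12, -4) - 150)² = (8*(-4) - 150)² = (-32 - 150)² = (-182)² = 33124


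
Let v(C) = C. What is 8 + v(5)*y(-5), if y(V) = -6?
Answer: -22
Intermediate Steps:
8 + v(5)*y(-5) = 8 + 5*(-6) = 8 - 30 = -22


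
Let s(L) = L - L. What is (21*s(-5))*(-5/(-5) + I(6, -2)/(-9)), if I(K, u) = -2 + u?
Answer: 0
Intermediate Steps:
s(L) = 0
(21*s(-5))*(-5/(-5) + I(6, -2)/(-9)) = (21*0)*(-5/(-5) + (-2 - 2)/(-9)) = 0*(-5*(-⅕) - 4*(-⅑)) = 0*(1 + 4/9) = 0*(13/9) = 0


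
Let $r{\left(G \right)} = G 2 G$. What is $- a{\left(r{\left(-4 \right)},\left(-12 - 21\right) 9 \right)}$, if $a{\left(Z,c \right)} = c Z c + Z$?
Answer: $-2822720$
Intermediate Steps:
$r{\left(G \right)} = 2 G^{2}$ ($r{\left(G \right)} = 2 G G = 2 G^{2}$)
$a{\left(Z,c \right)} = Z + Z c^{2}$ ($a{\left(Z,c \right)} = Z c c + Z = Z c^{2} + Z = Z + Z c^{2}$)
$- a{\left(r{\left(-4 \right)},\left(-12 - 21\right) 9 \right)} = - 2 \left(-4\right)^{2} \left(1 + \left(\left(-12 - 21\right) 9\right)^{2}\right) = - 2 \cdot 16 \left(1 + \left(\left(-33\right) 9\right)^{2}\right) = - 32 \left(1 + \left(-297\right)^{2}\right) = - 32 \left(1 + 88209\right) = - 32 \cdot 88210 = \left(-1\right) 2822720 = -2822720$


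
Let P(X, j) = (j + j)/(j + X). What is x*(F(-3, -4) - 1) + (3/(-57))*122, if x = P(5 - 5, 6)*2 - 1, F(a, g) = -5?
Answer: -464/19 ≈ -24.421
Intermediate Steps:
P(X, j) = 2*j/(X + j) (P(X, j) = (2*j)/(X + j) = 2*j/(X + j))
x = 3 (x = (2*6/((5 - 5) + 6))*2 - 1 = (2*6/(0 + 6))*2 - 1 = (2*6/6)*2 - 1 = (2*6*(1/6))*2 - 1 = 2*2 - 1 = 4 - 1 = 3)
x*(F(-3, -4) - 1) + (3/(-57))*122 = 3*(-5 - 1) + (3/(-57))*122 = 3*(-6) + (3*(-1/57))*122 = -18 - 1/19*122 = -18 - 122/19 = -464/19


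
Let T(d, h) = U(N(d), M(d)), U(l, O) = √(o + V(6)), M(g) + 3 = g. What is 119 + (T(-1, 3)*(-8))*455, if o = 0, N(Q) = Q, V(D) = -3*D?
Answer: 119 - 10920*I*√2 ≈ 119.0 - 15443.0*I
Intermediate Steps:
M(g) = -3 + g
U(l, O) = 3*I*√2 (U(l, O) = √(0 - 3*6) = √(0 - 18) = √(-18) = 3*I*√2)
T(d, h) = 3*I*√2
119 + (T(-1, 3)*(-8))*455 = 119 + ((3*I*√2)*(-8))*455 = 119 - 24*I*√2*455 = 119 - 10920*I*√2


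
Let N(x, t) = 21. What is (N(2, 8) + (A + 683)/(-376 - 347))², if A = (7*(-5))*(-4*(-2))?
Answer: 218448400/522729 ≈ 417.90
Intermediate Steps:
A = -280 (A = -35*8 = -280)
(N(2, 8) + (A + 683)/(-376 - 347))² = (21 + (-280 + 683)/(-376 - 347))² = (21 + 403/(-723))² = (21 + 403*(-1/723))² = (21 - 403/723)² = (14780/723)² = 218448400/522729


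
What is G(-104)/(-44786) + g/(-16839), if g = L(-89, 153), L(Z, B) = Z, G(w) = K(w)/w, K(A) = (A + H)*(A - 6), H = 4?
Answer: 74971027/9803968902 ≈ 0.0076470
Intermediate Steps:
K(A) = (-6 + A)*(4 + A) (K(A) = (A + 4)*(A - 6) = (4 + A)*(-6 + A) = (-6 + A)*(4 + A))
G(w) = (-24 + w**2 - 2*w)/w
g = -89
G(-104)/(-44786) + g/(-16839) = (-2 - 104 - 24/(-104))/(-44786) - 89/(-16839) = (-2 - 104 - 24*(-1/104))*(-1/44786) - 89*(-1/16839) = (-2 - 104 + 3/13)*(-1/44786) + 89/16839 = -1375/13*(-1/44786) + 89/16839 = 1375/582218 + 89/16839 = 74971027/9803968902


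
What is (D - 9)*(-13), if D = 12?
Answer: -39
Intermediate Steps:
(D - 9)*(-13) = (12 - 9)*(-13) = 3*(-13) = -39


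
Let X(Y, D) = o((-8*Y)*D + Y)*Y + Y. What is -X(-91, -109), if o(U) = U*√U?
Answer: 91 - 21687939*I*√8827 ≈ 91.0 - 2.0376e+9*I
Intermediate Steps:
o(U) = U^(3/2)
X(Y, D) = Y + Y*(Y - 8*D*Y)^(3/2) (X(Y, D) = ((-8*Y)*D + Y)^(3/2)*Y + Y = (-8*D*Y + Y)^(3/2)*Y + Y = (Y - 8*D*Y)^(3/2)*Y + Y = Y*(Y - 8*D*Y)^(3/2) + Y = Y + Y*(Y - 8*D*Y)^(3/2))
-X(-91, -109) = -(-91 - 91*(-91 - 8*(-109)*(-91))^(3/2)) = -(-91 - 91*(-91 - 79352)^(3/2)) = -(-91 - (-21687939)*I*√8827) = -(-91 + 21687939*I*√8827) = 91 - 21687939*I*√8827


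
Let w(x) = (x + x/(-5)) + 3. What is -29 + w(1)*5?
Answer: -10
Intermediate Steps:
w(x) = 3 + 4*x/5 (w(x) = (x + x*(-⅕)) + 3 = (x - x/5) + 3 = 4*x/5 + 3 = 3 + 4*x/5)
-29 + w(1)*5 = -29 + (3 + (⅘)*1)*5 = -29 + (3 + ⅘)*5 = -29 + (19/5)*5 = -29 + 19 = -10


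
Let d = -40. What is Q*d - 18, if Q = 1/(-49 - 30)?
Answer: -1382/79 ≈ -17.494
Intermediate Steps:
Q = -1/79 (Q = 1/(-79) = -1/79 ≈ -0.012658)
Q*d - 18 = -1/79*(-40) - 18 = 40/79 - 18 = -1382/79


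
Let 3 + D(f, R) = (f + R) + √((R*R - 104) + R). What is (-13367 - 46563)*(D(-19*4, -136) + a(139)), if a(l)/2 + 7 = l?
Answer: -2936570 - 239720*√1141 ≈ -1.1034e+7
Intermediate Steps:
a(l) = -14 + 2*l
D(f, R) = -3 + R + f + √(-104 + R + R²) (D(f, R) = -3 + ((f + R) + √((R*R - 104) + R)) = -3 + ((R + f) + √((R² - 104) + R)) = -3 + ((R + f) + √((-104 + R²) + R)) = -3 + ((R + f) + √(-104 + R + R²)) = -3 + (R + f + √(-104 + R + R²)) = -3 + R + f + √(-104 + R + R²))
(-13367 - 46563)*(D(-19*4, -136) + a(139)) = (-13367 - 46563)*((-3 - 136 - 19*4 + √(-104 - 136 + (-136)²)) + (-14 + 2*139)) = -59930*((-3 - 136 - 76 + √(-104 - 136 + 18496)) + (-14 + 278)) = -59930*((-3 - 136 - 76 + √18256) + 264) = -59930*((-3 - 136 - 76 + 4*√1141) + 264) = -59930*((-215 + 4*√1141) + 264) = -59930*(49 + 4*√1141) = -2936570 - 239720*√1141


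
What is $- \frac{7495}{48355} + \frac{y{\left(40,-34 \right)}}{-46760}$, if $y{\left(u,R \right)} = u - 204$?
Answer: $- \frac{17126799}{113053990} \approx -0.15149$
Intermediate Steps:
$y{\left(u,R \right)} = -204 + u$
$- \frac{7495}{48355} + \frac{y{\left(40,-34 \right)}}{-46760} = - \frac{7495}{48355} + \frac{-204 + 40}{-46760} = \left(-7495\right) \frac{1}{48355} - - \frac{41}{11690} = - \frac{1499}{9671} + \frac{41}{11690} = - \frac{17126799}{113053990}$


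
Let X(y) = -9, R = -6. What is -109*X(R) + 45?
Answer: 1026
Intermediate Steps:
-109*X(R) + 45 = -109*(-9) + 45 = 981 + 45 = 1026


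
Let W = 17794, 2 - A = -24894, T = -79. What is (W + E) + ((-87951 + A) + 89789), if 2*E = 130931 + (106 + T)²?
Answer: 110358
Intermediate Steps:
A = 24896 (A = 2 - 1*(-24894) = 2 + 24894 = 24896)
E = 65830 (E = (130931 + (106 - 79)²)/2 = (130931 + 27²)/2 = (130931 + 729)/2 = (½)*131660 = 65830)
(W + E) + ((-87951 + A) + 89789) = (17794 + 65830) + ((-87951 + 24896) + 89789) = 83624 + (-63055 + 89789) = 83624 + 26734 = 110358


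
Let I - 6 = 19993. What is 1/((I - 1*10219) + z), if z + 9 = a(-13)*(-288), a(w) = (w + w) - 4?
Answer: 1/18411 ≈ 5.4315e-5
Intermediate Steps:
I = 19999 (I = 6 + 19993 = 19999)
a(w) = -4 + 2*w (a(w) = 2*w - 4 = -4 + 2*w)
z = 8631 (z = -9 + (-4 + 2*(-13))*(-288) = -9 + (-4 - 26)*(-288) = -9 - 30*(-288) = -9 + 8640 = 8631)
1/((I - 1*10219) + z) = 1/((19999 - 1*10219) + 8631) = 1/((19999 - 10219) + 8631) = 1/(9780 + 8631) = 1/18411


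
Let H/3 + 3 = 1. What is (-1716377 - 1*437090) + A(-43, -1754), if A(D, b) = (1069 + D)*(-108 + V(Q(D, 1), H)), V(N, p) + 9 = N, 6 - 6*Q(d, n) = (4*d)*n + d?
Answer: -2235718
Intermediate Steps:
H = -6 (H = -9 + 3*1 = -9 + 3 = -6)
Q(d, n) = 1 - d/6 - 2*d*n/3 (Q(d, n) = 1 - ((4*d)*n + d)/6 = 1 - (4*d*n + d)/6 = 1 - (d + 4*d*n)/6 = 1 + (-d/6 - 2*d*n/3) = 1 - d/6 - 2*d*n/3)
V(N, p) = -9 + N
A(D, b) = (-116 - 5*D/6)*(1069 + D) (A(D, b) = (1069 + D)*(-108 + (-9 + (1 - D/6 - ⅔*D*1))) = (1069 + D)*(-108 + (-9 + (1 - D/6 - 2*D/3))) = (1069 + D)*(-108 + (-9 + (1 - 5*D/6))) = (1069 + D)*(-108 + (-8 - 5*D/6)) = (1069 + D)*(-116 - 5*D/6) = (-116 - 5*D/6)*(1069 + D))
(-1716377 - 1*437090) + A(-43, -1754) = (-1716377 - 1*437090) + (-124004 - 6041/6*(-43) - ⅚*(-43)²) = (-1716377 - 437090) + (-124004 + 259763/6 - ⅚*1849) = -2153467 + (-124004 + 259763/6 - 9245/6) = -2153467 - 82251 = -2235718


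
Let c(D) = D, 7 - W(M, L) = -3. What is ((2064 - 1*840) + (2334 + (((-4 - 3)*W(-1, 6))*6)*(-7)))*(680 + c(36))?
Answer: 4652568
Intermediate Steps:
W(M, L) = 10 (W(M, L) = 7 - 1*(-3) = 7 + 3 = 10)
((2064 - 1*840) + (2334 + (((-4 - 3)*W(-1, 6))*6)*(-7)))*(680 + c(36)) = ((2064 - 1*840) + (2334 + (((-4 - 3)*10)*6)*(-7)))*(680 + 36) = ((2064 - 840) + (2334 + (-7*10*6)*(-7)))*716 = (1224 + (2334 - 70*6*(-7)))*716 = (1224 + (2334 - 420*(-7)))*716 = (1224 + (2334 + 2940))*716 = (1224 + 5274)*716 = 6498*716 = 4652568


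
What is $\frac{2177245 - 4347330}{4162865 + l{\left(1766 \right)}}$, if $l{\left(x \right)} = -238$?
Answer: $- \frac{2170085}{4162627} \approx -0.52133$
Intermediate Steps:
$\frac{2177245 - 4347330}{4162865 + l{\left(1766 \right)}} = \frac{2177245 - 4347330}{4162865 - 238} = - \frac{2170085}{4162627}$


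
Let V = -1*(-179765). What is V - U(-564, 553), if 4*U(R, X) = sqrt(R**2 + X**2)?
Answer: 179765 - sqrt(623905)/4 ≈ 1.7957e+5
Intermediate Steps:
U(R, X) = sqrt(R**2 + X**2)/4
V = 179765
V - U(-564, 553) = 179765 - sqrt((-564)**2 + 553**2)/4 = 179765 - sqrt(318096 + 305809)/4 = 179765 - sqrt(623905)/4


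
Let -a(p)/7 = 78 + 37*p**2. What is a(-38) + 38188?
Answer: -336354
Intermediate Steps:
a(p) = -546 - 259*p**2 (a(p) = -7*(78 + 37*p**2) = -546 - 259*p**2)
a(-38) + 38188 = (-546 - 259*(-38)**2) + 38188 = (-546 - 259*1444) + 38188 = (-546 - 373996) + 38188 = -374542 + 38188 = -336354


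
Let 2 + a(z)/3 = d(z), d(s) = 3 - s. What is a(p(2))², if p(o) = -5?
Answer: 324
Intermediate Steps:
a(z) = 3 - 3*z (a(z) = -6 + 3*(3 - z) = -6 + (9 - 3*z) = 3 - 3*z)
a(p(2))² = (3 - 3*(-5))² = (3 + 15)² = 18² = 324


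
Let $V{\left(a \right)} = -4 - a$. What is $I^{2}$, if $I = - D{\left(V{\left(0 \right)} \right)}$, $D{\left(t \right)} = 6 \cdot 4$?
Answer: $576$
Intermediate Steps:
$D{\left(t \right)} = 24$
$I = -24$ ($I = \left(-1\right) 24 = -24$)
$I^{2} = \left(-24\right)^{2} = 576$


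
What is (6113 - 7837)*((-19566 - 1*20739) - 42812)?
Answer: 143293708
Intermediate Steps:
(6113 - 7837)*((-19566 - 1*20739) - 42812) = -1724*((-19566 - 20739) - 42812) = -1724*(-40305 - 42812) = -1724*(-83117) = 143293708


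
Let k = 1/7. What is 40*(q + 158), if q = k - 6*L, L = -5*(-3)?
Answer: 19080/7 ≈ 2725.7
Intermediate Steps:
L = 15
k = 1/7 ≈ 0.14286
q = -629/7 (q = 1/7 - 6*15 = 1/7 - 90 = -629/7 ≈ -89.857)
40*(q + 158) = 40*(-629/7 + 158) = 40*(477/7) = 19080/7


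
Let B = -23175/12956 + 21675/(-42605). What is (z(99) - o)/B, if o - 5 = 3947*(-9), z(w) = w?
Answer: -3932048272892/253638435 ≈ -15503.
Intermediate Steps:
o = -35518 (o = 5 + 3947*(-9) = 5 - 35523 = -35518)
B = -253638435/110398076 (B = -23175*1/12956 + 21675*(-1/42605) = -23175/12956 - 4335/8521 = -253638435/110398076 ≈ -2.2975)
(z(99) - o)/B = (99 - 1*(-35518))/(-253638435/110398076) = (99 + 35518)*(-110398076/253638435) = 35617*(-110398076/253638435) = -3932048272892/253638435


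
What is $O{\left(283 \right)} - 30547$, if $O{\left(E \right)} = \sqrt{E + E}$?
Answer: $-30547 + \sqrt{566} \approx -30523.0$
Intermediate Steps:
$O{\left(E \right)} = \sqrt{2} \sqrt{E}$ ($O{\left(E \right)} = \sqrt{2 E} = \sqrt{2} \sqrt{E}$)
$O{\left(283 \right)} - 30547 = \sqrt{2} \sqrt{283} - 30547 = \sqrt{566} - 30547 = -30547 + \sqrt{566}$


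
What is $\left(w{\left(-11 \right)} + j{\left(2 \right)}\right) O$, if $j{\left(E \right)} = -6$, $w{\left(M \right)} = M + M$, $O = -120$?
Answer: $3360$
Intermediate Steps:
$w{\left(M \right)} = 2 M$
$\left(w{\left(-11 \right)} + j{\left(2 \right)}\right) O = \left(2 \left(-11\right) - 6\right) \left(-120\right) = \left(-22 - 6\right) \left(-120\right) = \left(-28\right) \left(-120\right) = 3360$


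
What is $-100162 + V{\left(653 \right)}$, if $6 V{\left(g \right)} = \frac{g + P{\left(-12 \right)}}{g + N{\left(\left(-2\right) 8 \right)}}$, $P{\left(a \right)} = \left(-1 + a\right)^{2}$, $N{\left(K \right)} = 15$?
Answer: $- \frac{66908079}{668} \approx -1.0016 \cdot 10^{5}$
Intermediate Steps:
$V{\left(g \right)} = \frac{169 + g}{6 \left(15 + g\right)}$ ($V{\left(g \right)} = \frac{\left(g + \left(-1 - 12\right)^{2}\right) \frac{1}{g + 15}}{6} = \frac{\left(g + \left(-13\right)^{2}\right) \frac{1}{15 + g}}{6} = \frac{\left(g + 169\right) \frac{1}{15 + g}}{6} = \frac{\left(169 + g\right) \frac{1}{15 + g}}{6} = \frac{\frac{1}{15 + g} \left(169 + g\right)}{6} = \frac{169 + g}{6 \left(15 + g\right)}$)
$-100162 + V{\left(653 \right)} = -100162 + \frac{169 + 653}{6 \left(15 + 653\right)} = -100162 + \frac{1}{6} \cdot \frac{1}{668} \cdot 822 = -100162 + \frac{137}{668} = - \frac{66908079}{668}$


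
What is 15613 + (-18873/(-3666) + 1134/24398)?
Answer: 232823206897/14907178 ≈ 15618.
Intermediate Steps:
15613 + (-18873/(-3666) + 1134/24398) = 15613 + (-18873*(-1/3666) + 1134*(1/24398)) = 15613 + (6291/1222 + 567/12199) = 15613 + 77436783/14907178 = 232823206897/14907178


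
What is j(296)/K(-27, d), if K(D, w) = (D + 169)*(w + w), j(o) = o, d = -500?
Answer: -37/17750 ≈ -0.0020845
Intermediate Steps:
K(D, w) = 2*w*(169 + D) (K(D, w) = (169 + D)*(2*w) = 2*w*(169 + D))
j(296)/K(-27, d) = 296/((2*(-500)*(169 - 27))) = 296/((2*(-500)*142)) = 296/(-142000) = 296*(-1/142000) = -37/17750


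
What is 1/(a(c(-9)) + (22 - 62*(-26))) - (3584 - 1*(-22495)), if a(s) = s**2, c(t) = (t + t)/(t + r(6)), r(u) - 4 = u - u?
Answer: -1073776721/41174 ≈ -26079.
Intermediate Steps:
r(u) = 4 (r(u) = 4 + (u - u) = 4 + 0 = 4)
c(t) = 2*t/(4 + t) (c(t) = (t + t)/(t + 4) = (2*t)/(4 + t) = 2*t/(4 + t))
1/(a(c(-9)) + (22 - 62*(-26))) - (3584 - 1*(-22495)) = 1/((2*(-9)/(4 - 9))**2 + (22 - 62*(-26))) - (3584 - 1*(-22495)) = 1/((2*(-9)/(-5))**2 + (22 + 1612)) - (3584 + 22495) = 1/((2*(-9)*(-1/5))**2 + 1634) - 1*26079 = 1/((18/5)**2 + 1634) - 26079 = 1/(324/25 + 1634) - 26079 = 1/(41174/25) - 26079 = 25/41174 - 26079 = -1073776721/41174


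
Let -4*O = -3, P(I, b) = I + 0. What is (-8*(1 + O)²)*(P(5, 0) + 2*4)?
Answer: -637/2 ≈ -318.50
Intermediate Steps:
P(I, b) = I
O = ¾ (O = -¼*(-3) = ¾ ≈ 0.75000)
(-8*(1 + O)²)*(P(5, 0) + 2*4) = (-8*(1 + ¾)²)*(5 + 2*4) = (-8*(7/4)²)*(5 + 8) = -8*49/16*13 = -49/2*13 = -637/2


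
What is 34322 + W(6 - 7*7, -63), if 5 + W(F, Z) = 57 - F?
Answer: 34417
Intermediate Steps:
W(F, Z) = 52 - F (W(F, Z) = -5 + (57 - F) = 52 - F)
34322 + W(6 - 7*7, -63) = 34322 + (52 - (6 - 7*7)) = 34322 + (52 - (6 - 49)) = 34322 + (52 - 1*(-43)) = 34322 + (52 + 43) = 34322 + 95 = 34417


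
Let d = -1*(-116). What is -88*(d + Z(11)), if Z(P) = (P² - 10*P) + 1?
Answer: -11264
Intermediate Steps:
Z(P) = 1 + P² - 10*P
d = 116
-88*(d + Z(11)) = -88*(116 + (1 + 11² - 10*11)) = -88*(116 + (1 + 121 - 110)) = -88*(116 + 12) = -88*128 = -11264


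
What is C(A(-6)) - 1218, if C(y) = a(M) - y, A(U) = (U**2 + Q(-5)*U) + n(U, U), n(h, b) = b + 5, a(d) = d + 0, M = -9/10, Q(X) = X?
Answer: -12839/10 ≈ -1283.9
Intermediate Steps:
M = -9/10 (M = -9*1/10 = -9/10 ≈ -0.90000)
a(d) = d
n(h, b) = 5 + b
A(U) = 5 + U**2 - 4*U (A(U) = (U**2 - 5*U) + (5 + U) = 5 + U**2 - 4*U)
C(y) = -9/10 - y
C(A(-6)) - 1218 = (-9/10 - (5 + (-6)**2 - 4*(-6))) - 1218 = (-9/10 - (5 + 36 + 24)) - 1218 = (-9/10 - 1*65) - 1218 = (-9/10 - 65) - 1218 = -659/10 - 1218 = -12839/10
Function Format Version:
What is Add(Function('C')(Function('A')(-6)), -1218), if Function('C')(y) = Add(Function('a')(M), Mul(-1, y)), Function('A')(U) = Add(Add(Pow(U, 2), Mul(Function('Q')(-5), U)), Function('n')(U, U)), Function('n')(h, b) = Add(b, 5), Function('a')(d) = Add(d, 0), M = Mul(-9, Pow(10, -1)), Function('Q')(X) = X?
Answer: Rational(-12839, 10) ≈ -1283.9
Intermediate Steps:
M = Rational(-9, 10) (M = Mul(-9, Rational(1, 10)) = Rational(-9, 10) ≈ -0.90000)
Function('a')(d) = d
Function('n')(h, b) = Add(5, b)
Function('A')(U) = Add(5, Pow(U, 2), Mul(-4, U)) (Function('A')(U) = Add(Add(Pow(U, 2), Mul(-5, U)), Add(5, U)) = Add(5, Pow(U, 2), Mul(-4, U)))
Function('C')(y) = Add(Rational(-9, 10), Mul(-1, y))
Add(Function('C')(Function('A')(-6)), -1218) = Add(Add(Rational(-9, 10), Mul(-1, Add(5, Pow(-6, 2), Mul(-4, -6)))), -1218) = Add(Add(Rational(-9, 10), Mul(-1, Add(5, 36, 24))), -1218) = Add(Add(Rational(-9, 10), Mul(-1, 65)), -1218) = Add(Add(Rational(-9, 10), -65), -1218) = Add(Rational(-659, 10), -1218) = Rational(-12839, 10)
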